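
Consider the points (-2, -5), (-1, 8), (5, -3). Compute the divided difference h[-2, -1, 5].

h[-2,-1] = (8 - (-5)) / (-1 - (-2)) = 13
h[-1,5] = (-3 - 8) / (5 - (-1)) = -11/6
h[-2,-1,5] = (-11/6 - 13) / (5 - (-2)) = -89/42

-89/42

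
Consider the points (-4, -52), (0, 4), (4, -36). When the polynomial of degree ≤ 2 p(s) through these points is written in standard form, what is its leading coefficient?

L_0(s) = s(s - 4) / [32] = (1/32)s^2 - (1/8)s
L_1(s) = (s + 4)(s - 4) / [-16] = -(1/16)s^2 + 1
L_2(s) = (s + 4)s / [32] = (1/32)s^2 + (1/8)s
p(s) = (-52)·L_0 + 4·L_1 + (-36)·L_2
Only the coefficient of s^2 is needed; take it from each L_i and combine:
(-52)·(1/32) + 4·(-1/16) + (-36)·(1/32) = -3

-3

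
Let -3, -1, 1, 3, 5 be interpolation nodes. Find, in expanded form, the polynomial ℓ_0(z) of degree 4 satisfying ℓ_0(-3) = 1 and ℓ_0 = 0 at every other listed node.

ℓ_0(z) = (z + 1)(z - 1)(z - 3)(z - 5) / [(-2)·(-4)·(-6)·(-8)]
       = (z^4 - 8z^3 + 14z^2 + 8z - 15) / (384)

ℓ_0(z) = (1/384)z^4 - (1/48)z^3 + (7/192)z^2 + (1/48)z - 5/128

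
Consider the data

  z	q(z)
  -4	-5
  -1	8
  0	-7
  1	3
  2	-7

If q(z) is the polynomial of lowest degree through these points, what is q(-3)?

221/3

Evaluate each Lagrange basis at z = -3:
L_0(-3) = (-2)·(-3)·(-4)·(-5)/[(-3)·(-4)·(-5)·(-6)] = 1/3
L_1(-3) = (1)·(-3)·(-4)·(-5)/[(3)·(-1)·(-2)·(-3)] = 10/3
L_2(-3) = (1)·(-2)·(-4)·(-5)/[(4)·(1)·(-1)·(-2)] = -5
L_3(-3) = (1)·(-2)·(-3)·(-5)/[(5)·(2)·(1)·(-1)] = 3
L_4(-3) = (1)·(-2)·(-3)·(-4)/[(6)·(3)·(2)·(1)] = -2/3
Sum: (-5)·(1/3) + 8·(10/3) + (-7)·(-5) + 3·(3) + (-7)·(-2/3) = 221/3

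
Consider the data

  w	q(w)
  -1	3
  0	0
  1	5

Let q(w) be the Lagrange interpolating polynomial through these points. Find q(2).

Evaluate each Lagrange basis at w = 2:
L_0(2) = (2)·(1)/[(-1)·(-2)] = 1
L_1(2) = (3)·(1)/[(1)·(-1)] = -3
L_2(2) = (3)·(2)/[(2)·(1)] = 3
Sum: 3·(1) + 0 + 5·(3) = 18

18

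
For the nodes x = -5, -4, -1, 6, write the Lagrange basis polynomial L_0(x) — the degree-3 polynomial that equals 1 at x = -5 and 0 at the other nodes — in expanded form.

L_0(x) = -(1/44)x^3 + (1/44)x^2 + (13/22)x + 6/11

L_0(x) = (x + 4)(x + 1)(x - 6) / [(-1)·(-4)·(-11)]
       = (x^3 - x^2 - 26x - 24) / (-44)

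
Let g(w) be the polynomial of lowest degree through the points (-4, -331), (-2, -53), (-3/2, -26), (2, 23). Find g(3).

L_0(3) = (5)·(9/2)·(1)/[(-2)·(-5/2)·(-6)] = -3/4
L_1(3) = (7)·(9/2)·(1)/[(2)·(-1/2)·(-4)] = 63/8
L_2(3) = (7)·(5)·(1)/[(5/2)·(1/2)·(-7/2)] = -8
L_3(3) = (7)·(5)·(9/2)/[(6)·(4)·(7/2)] = 15/8
Sum: (-331)·(-3/4) + (-53)·(63/8) + (-26)·(-8) + 23·(15/8) = 82

82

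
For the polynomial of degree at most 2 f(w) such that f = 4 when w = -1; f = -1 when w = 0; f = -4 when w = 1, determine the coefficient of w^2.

1

The leading coefficient equals the top divided difference f[-1,0,1].
f[-1,0] = (-1 - 4) / (0 - (-1)) = -5
f[0,1] = (-4 - (-1)) / (1 - 0) = -3
f[-1,0,1] = (-3 - (-5)) / (1 - (-1)) = 1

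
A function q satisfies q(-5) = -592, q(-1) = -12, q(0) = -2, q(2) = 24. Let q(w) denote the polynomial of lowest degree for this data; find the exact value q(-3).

L_0(-3) = (-2)·(-3)·(-5)/[(-4)·(-5)·(-7)] = 3/14
L_1(-3) = (2)·(-3)·(-5)/[(4)·(-1)·(-3)] = 5/2
L_2(-3) = (2)·(-2)·(-5)/[(5)·(1)·(-2)] = -2
L_3(-3) = (2)·(-2)·(-3)/[(7)·(3)·(2)] = 2/7
Sum: (-592)·(3/14) + (-12)·(5/2) + (-2)·(-2) + 24·(2/7) = -146

-146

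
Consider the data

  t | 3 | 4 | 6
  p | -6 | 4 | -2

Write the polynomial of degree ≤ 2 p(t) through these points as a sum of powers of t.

Build the Lagrange basis polynomials:
L_0(t) = (t - 4)(t - 6) / [3] = (1/3)t^2 - (10/3)t + 8
L_1(t) = (t - 3)(t - 6) / [-2] = -(1/2)t^2 + (9/2)t - 9
L_2(t) = (t - 3)(t - 4) / [6] = (1/6)t^2 - (7/6)t + 2
p(t) = (-6)·L_0 + 4·L_1 + (-2)·L_2
  (-6)·L_0(t) = -2t^2 + 20t - 48
  4·L_1(t) = -2t^2 + 18t - 36
  (-2)·L_2(t) = -(1/3)t^2 + (7/3)t - 4
Adding term by term: -(13/3)t^2 + (121/3)t - 88

p(t) = -(13/3)t^2 + (121/3)t - 88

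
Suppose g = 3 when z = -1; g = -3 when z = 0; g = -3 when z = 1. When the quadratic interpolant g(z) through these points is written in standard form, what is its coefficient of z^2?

L_0(z) = z(z - 1) / [2] = (1/2)z^2 - (1/2)z
L_1(z) = (z + 1)(z - 1) / [-1] = -z^2 + 1
L_2(z) = (z + 1)z / [2] = (1/2)z^2 + (1/2)z
g(z) = 3·L_0 + (-3)·L_1 + (-3)·L_2
Only the coefficient of z^2 is needed; take it from each L_i and combine:
3·(1/2) + (-3)·(-1) + (-3)·(1/2) = 3

3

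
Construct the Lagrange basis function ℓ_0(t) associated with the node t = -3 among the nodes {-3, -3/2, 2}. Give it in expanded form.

ℓ_0(t) = (2/15)t^2 - (1/15)t - 2/5

ℓ_0(t) = (t + 3/2)(t - 2) / [(-3/2)·(-5)]
       = (t^2 - (1/2)t - 3) / (15/2)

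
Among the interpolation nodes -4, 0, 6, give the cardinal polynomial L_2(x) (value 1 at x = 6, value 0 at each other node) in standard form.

L_2(x) = (1/60)x^2 + (1/15)x

L_2(x) = (x + 4)x / [(10)·(6)]
       = (x^2 + 4x) / (60)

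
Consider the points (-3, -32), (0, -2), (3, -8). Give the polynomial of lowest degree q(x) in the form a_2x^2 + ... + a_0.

q(x) = -2x^2 + 4x - 2

Build the Lagrange basis polynomials:
L_0(x) = x(x - 3) / [18] = (1/18)x^2 - (1/6)x
L_1(x) = (x + 3)(x - 3) / [-9] = -(1/9)x^2 + 1
L_2(x) = (x + 3)x / [18] = (1/18)x^2 + (1/6)x
q(x) = (-32)·L_0 + (-2)·L_1 + (-8)·L_2
  (-32)·L_0(x) = -(16/9)x^2 + (16/3)x
  (-2)·L_1(x) = (2/9)x^2 - 2
  (-8)·L_2(x) = -(4/9)x^2 - (4/3)x
Adding term by term: -2x^2 + 4x - 2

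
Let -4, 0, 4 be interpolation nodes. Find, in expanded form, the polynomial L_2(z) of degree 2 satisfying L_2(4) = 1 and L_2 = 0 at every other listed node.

L_2(z) = (z + 4)z / [(8)·(4)]
       = (z^2 + 4z) / (32)

L_2(z) = (1/32)z^2 + (1/8)z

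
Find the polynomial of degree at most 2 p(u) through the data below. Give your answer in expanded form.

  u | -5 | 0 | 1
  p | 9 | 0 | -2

p(u) = -(1/30)u^2 - (59/30)u

L_0(u) = u(u - 1) / [30] = (1/30)u^2 - (1/30)u
L_1(u) = (u + 5)(u - 1) / [-5] = -(1/5)u^2 - (4/5)u + 1
L_2(u) = (u + 5)u / [6] = (1/6)u^2 + (5/6)u
p(u) = 9·L_0 + 0·L_1 + (-2)·L_2
  9·L_0(u) = (3/10)u^2 - (3/10)u
  0·L_1(u) = 0
  (-2)·L_2(u) = -(1/3)u^2 - (5/3)u
Adding term by term: -(1/30)u^2 - (59/30)u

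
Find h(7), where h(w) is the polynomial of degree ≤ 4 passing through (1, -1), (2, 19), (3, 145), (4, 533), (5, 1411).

5909

L_0(7) = (5)·(4)·(3)·(2)/[(-1)·(-2)·(-3)·(-4)] = 5
L_1(7) = (6)·(4)·(3)·(2)/[(1)·(-1)·(-2)·(-3)] = -24
L_2(7) = (6)·(5)·(3)·(2)/[(2)·(1)·(-1)·(-2)] = 45
L_3(7) = (6)·(5)·(4)·(2)/[(3)·(2)·(1)·(-1)] = -40
L_4(7) = (6)·(5)·(4)·(3)/[(4)·(3)·(2)·(1)] = 15
Sum: (-1)·(5) + 19·(-24) + 145·(45) + 533·(-40) + 1411·(15) = 5909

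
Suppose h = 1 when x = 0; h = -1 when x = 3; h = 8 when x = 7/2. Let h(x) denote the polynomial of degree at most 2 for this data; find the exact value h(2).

Using Newton's divided-difference form:
h[0,3] = (-1 - 1) / (3 - 0) = -2/3
h[3,7/2] = (8 - (-1)) / (7/2 - 3) = 18
h[0,3,7/2] = (18 - (-2/3)) / (7/2 - 0) = 16/3
h(2) = 1 + (-2/3)·(2) + (16/3)·(2)·(-1) = -11

-11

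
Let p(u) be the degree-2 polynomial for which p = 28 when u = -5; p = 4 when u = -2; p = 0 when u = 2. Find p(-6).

40

Evaluate each Lagrange basis at u = -6:
L_0(-6) = (-4)·(-8)/[(-3)·(-7)] = 32/21
L_1(-6) = (-1)·(-8)/[(3)·(-4)] = -2/3
L_2(-6) = (-1)·(-4)/[(7)·(4)] = 1/7
Sum: 28·(32/21) + 4·(-2/3) + 0 = 40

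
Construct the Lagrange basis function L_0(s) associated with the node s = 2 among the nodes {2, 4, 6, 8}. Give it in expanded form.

L_0(s) = -(1/48)s^3 + (3/8)s^2 - (13/6)s + 4

L_0(s) = (s - 4)(s - 6)(s - 8) / [(-2)·(-4)·(-6)]
       = (s^3 - 18s^2 + 104s - 192) / (-48)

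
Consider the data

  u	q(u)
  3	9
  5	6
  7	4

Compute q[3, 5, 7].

1/8

q[3,5] = (6 - 9) / (5 - 3) = -3/2
q[5,7] = (4 - 6) / (7 - 5) = -1
q[3,5,7] = (-1 - (-3/2)) / (7 - 3) = 1/8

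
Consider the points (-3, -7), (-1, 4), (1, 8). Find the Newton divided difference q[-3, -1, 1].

q[-3,-1] = (4 - (-7)) / (-1 - (-3)) = 11/2
q[-1,1] = (8 - 4) / (1 - (-1)) = 2
q[-3,-1,1] = (2 - 11/2) / (1 - (-3)) = -7/8

-7/8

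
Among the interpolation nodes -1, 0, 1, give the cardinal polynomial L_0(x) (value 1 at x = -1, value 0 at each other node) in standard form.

L_0(x) = x(x - 1) / [(-1)·(-2)]
       = (x^2 - x) / (2)

L_0(x) = (1/2)x^2 - (1/2)x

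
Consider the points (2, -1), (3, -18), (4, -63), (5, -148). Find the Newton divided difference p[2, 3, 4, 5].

-2

p[2,3] = (-18 - (-1)) / (3 - 2) = -17
p[3,4] = (-63 - (-18)) / (4 - 3) = -45
p[4,5] = (-148 - (-63)) / (5 - 4) = -85
p[2,3,4] = (-45 - (-17)) / (4 - 2) = -14
p[3,4,5] = (-85 - (-45)) / (5 - 3) = -20
p[2,3,4,5] = (-20 - (-14)) / (5 - 2) = -2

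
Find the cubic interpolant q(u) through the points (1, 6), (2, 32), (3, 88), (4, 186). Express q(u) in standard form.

q(u) = 2u^3 + 3u^2 + 3u - 2

Build the Lagrange basis polynomials:
L_0(u) = (u - 2)(u - 3)(u - 4) / [-6] = -(1/6)u^3 + (3/2)u^2 - (13/3)u + 4
L_1(u) = (u - 1)(u - 3)(u - 4) / [2] = (1/2)u^3 - 4u^2 + (19/2)u - 6
L_2(u) = (u - 1)(u - 2)(u - 4) / [-2] = -(1/2)u^3 + (7/2)u^2 - 7u + 4
L_3(u) = (u - 1)(u - 2)(u - 3) / [6] = (1/6)u^3 - u^2 + (11/6)u - 1
q(u) = 6·L_0 + 32·L_1 + 88·L_2 + 186·L_3
  6·L_0(u) = -u^3 + 9u^2 - 26u + 24
  32·L_1(u) = 16u^3 - 128u^2 + 304u - 192
  88·L_2(u) = -44u^3 + 308u^2 - 616u + 352
  186·L_3(u) = 31u^3 - 186u^2 + 341u - 186
Adding term by term: 2u^3 + 3u^2 + 3u - 2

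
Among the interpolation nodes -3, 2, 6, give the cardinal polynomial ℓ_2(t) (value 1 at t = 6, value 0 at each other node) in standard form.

ℓ_2(t) = (t + 3)(t - 2) / [(9)·(4)]
       = (t^2 + t - 6) / (36)

ℓ_2(t) = (1/36)t^2 + (1/36)t - 1/6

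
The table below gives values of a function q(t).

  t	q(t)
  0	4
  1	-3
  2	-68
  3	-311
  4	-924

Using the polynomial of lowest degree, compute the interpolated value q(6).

-4388

Using Newton's divided-difference form:
q[0,1] = (-3 - 4) / (1 - 0) = -7
q[1,2] = (-68 - (-3)) / (2 - 1) = -65
q[2,3] = (-311 - (-68)) / (3 - 2) = -243
q[3,4] = (-924 - (-311)) / (4 - 3) = -613
q[0,1,2] = (-65 - (-7)) / (2 - 0) = -29
q[1,2,3] = (-243 - (-65)) / (3 - 1) = -89
q[2,3,4] = (-613 - (-243)) / (4 - 2) = -185
q[0,1,2,3] = (-89 - (-29)) / (3 - 0) = -20
q[1,2,3,4] = (-185 - (-89)) / (4 - 1) = -32
q[0,1,2,3,4] = (-32 - (-20)) / (4 - 0) = -3
q(6) = 4 + (-7)·(6) + (-29)·(6)·(5) + (-20)·(6)·(5)·(4) + (-3)·(6)·(5)·(4)·(3) = -4388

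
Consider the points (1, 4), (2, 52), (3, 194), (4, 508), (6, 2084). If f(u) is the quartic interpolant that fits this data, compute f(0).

Evaluate each Lagrange basis at u = 0:
L_0(0) = (-2)·(-3)·(-4)·(-6)/[(-1)·(-2)·(-3)·(-5)] = 24/5
L_1(0) = (-1)·(-3)·(-4)·(-6)/[(1)·(-1)·(-2)·(-4)] = -9
L_2(0) = (-1)·(-2)·(-4)·(-6)/[(2)·(1)·(-1)·(-3)] = 8
L_3(0) = (-1)·(-2)·(-3)·(-6)/[(3)·(2)·(1)·(-2)] = -3
L_4(0) = (-1)·(-2)·(-3)·(-4)/[(5)·(4)·(3)·(2)] = 1/5
Sum: 4·(24/5) + 52·(-9) + 194·(8) + 508·(-3) + 2084·(1/5) = -4

-4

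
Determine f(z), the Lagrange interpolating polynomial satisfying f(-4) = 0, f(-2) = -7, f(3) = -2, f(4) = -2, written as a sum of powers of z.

f(z) = -(17/168)z^3 + (19/56)z^2 + (115/84)z - 45/7

Build the Lagrange basis polynomials:
L_0(z) = (z + 2)(z - 3)(z - 4) / [-112] = -(1/112)z^3 + (5/112)z^2 + (1/56)z - 3/14
L_1(z) = (z + 4)(z - 3)(z - 4) / [60] = (1/60)z^3 - (1/20)z^2 - (4/15)z + 4/5
L_2(z) = (z + 4)(z + 2)(z - 4) / [-35] = -(1/35)z^3 - (2/35)z^2 + (16/35)z + 32/35
L_3(z) = (z + 4)(z + 2)(z - 3) / [48] = (1/48)z^3 + (1/16)z^2 - (5/24)z - 1/2
f(z) = 0·L_0 + (-7)·L_1 + (-2)·L_2 + (-2)·L_3
  0·L_0(z) = 0
  (-7)·L_1(z) = -(7/60)z^3 + (7/20)z^2 + (28/15)z - 28/5
  (-2)·L_2(z) = (2/35)z^3 + (4/35)z^2 - (32/35)z - 64/35
  (-2)·L_3(z) = -(1/24)z^3 - (1/8)z^2 + (5/12)z + 1
Adding term by term: -(17/168)z^3 + (19/56)z^2 + (115/84)z - 45/7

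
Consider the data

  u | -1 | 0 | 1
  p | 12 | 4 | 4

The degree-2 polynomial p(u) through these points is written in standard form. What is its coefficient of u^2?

4

The leading coefficient equals the top divided difference p[-1,0,1].
p[-1,0] = (4 - 12) / (0 - (-1)) = -8
p[0,1] = (4 - 4) / (1 - 0) = 0
p[-1,0,1] = (0 - (-8)) / (1 - (-1)) = 4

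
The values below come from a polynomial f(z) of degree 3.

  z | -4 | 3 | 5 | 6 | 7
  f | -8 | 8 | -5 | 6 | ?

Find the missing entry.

The 4 known values determine f uniquely (degree ≤ 3).
Evaluate each Lagrange basis at z = 7:
L_0(7) = (4)·(2)·(1)/[(-7)·(-9)·(-10)] = -4/315
L_1(7) = (11)·(2)·(1)/[(7)·(-2)·(-3)] = 11/21
L_2(7) = (11)·(4)·(1)/[(9)·(2)·(-1)] = -22/9
L_3(7) = (11)·(4)·(2)/[(10)·(3)·(1)] = 44/15
Sum: (-8)·(-4/315) + 8·(11/21) + (-5)·(-22/9) + 6·(44/15) = 1194/35

1194/35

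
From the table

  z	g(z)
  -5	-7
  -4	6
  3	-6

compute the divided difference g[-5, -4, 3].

-103/56

g[-5,-4] = (6 - (-7)) / (-4 - (-5)) = 13
g[-4,3] = (-6 - 6) / (3 - (-4)) = -12/7
g[-5,-4,3] = (-12/7 - 13) / (3 - (-5)) = -103/56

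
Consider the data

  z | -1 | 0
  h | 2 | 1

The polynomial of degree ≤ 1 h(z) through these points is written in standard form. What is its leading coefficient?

-1

The leading coefficient equals the top divided difference h[-1,0].
h[-1,0] = (1 - 2) / (0 - (-1)) = -1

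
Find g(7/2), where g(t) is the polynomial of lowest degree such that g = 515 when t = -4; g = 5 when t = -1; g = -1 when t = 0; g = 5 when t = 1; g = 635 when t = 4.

L_0(7/2) = (9/2)·(7/2)·(5/2)·(-1/2)/[(-3)·(-4)·(-5)·(-8)] = -21/512
L_1(7/2) = (15/2)·(7/2)·(5/2)·(-1/2)/[(3)·(-1)·(-2)·(-5)] = 35/32
L_2(7/2) = (15/2)·(9/2)·(5/2)·(-1/2)/[(4)·(1)·(-1)·(-4)] = -675/256
L_3(7/2) = (15/2)·(9/2)·(7/2)·(-1/2)/[(5)·(2)·(1)·(-3)] = 63/32
L_4(7/2) = (15/2)·(9/2)·(7/2)·(5/2)/[(8)·(5)·(4)·(3)] = 315/512
Sum: 515·(-21/512) + 5·(35/32) + (-1)·(-675/256) + 5·(63/32) + 635·(315/512) = 775/2

775/2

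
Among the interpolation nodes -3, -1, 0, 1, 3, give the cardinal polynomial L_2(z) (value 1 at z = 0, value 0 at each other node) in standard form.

L_2(z) = (1/9)z^4 - (10/9)z^2 + 1

L_2(z) = (z + 3)(z + 1)(z - 1)(z - 3) / [(3)·(1)·(-1)·(-3)]
       = (z^4 - 10z^2 + 9) / (9)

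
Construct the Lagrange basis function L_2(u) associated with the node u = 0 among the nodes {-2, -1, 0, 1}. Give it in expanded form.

L_2(u) = -(1/2)u^3 - u^2 + (1/2)u + 1

L_2(u) = (u + 2)(u + 1)(u - 1) / [(2)·(1)·(-1)]
       = (u^3 + 2u^2 - u - 2) / (-2)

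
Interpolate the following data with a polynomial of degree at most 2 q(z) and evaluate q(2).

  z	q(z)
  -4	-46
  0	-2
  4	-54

-16

Evaluate each Lagrange basis at z = 2:
L_0(2) = (2)·(-2)/[(-4)·(-8)] = -1/8
L_1(2) = (6)·(-2)/[(4)·(-4)] = 3/4
L_2(2) = (6)·(2)/[(8)·(4)] = 3/8
Sum: (-46)·(-1/8) + (-2)·(3/4) + (-54)·(3/8) = -16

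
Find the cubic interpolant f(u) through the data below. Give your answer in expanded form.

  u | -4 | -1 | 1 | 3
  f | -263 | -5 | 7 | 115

f(u) = 4u^3 + 2u + 1

L_0(u) = (u + 1)(u - 1)(u - 3) / [-105] = -(1/105)u^3 + (1/35)u^2 + (1/105)u - 1/35
L_1(u) = (u + 4)(u - 1)(u - 3) / [24] = (1/24)u^3 - (13/24)u + 1/2
L_2(u) = (u + 4)(u + 1)(u - 3) / [-20] = -(1/20)u^3 - (1/10)u^2 + (11/20)u + 3/5
L_3(u) = (u + 4)(u + 1)(u - 1) / [56] = (1/56)u^3 + (1/14)u^2 - (1/56)u - 1/14
f(u) = (-263)·L_0 + (-5)·L_1 + 7·L_2 + 115·L_3
  (-263)·L_0(u) = (263/105)u^3 - (263/35)u^2 - (263/105)u + 263/35
  (-5)·L_1(u) = -(5/24)u^3 + (65/24)u - 5/2
  7·L_2(u) = -(7/20)u^3 - (7/10)u^2 + (77/20)u + 21/5
  115·L_3(u) = (115/56)u^3 + (115/14)u^2 - (115/56)u - 115/14
Adding term by term: 4u^3 + 2u + 1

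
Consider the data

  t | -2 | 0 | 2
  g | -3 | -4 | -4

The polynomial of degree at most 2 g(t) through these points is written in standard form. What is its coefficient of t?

L_0(t) = t(t - 2) / [8] = (1/8)t^2 - (1/4)t
L_1(t) = (t + 2)(t - 2) / [-4] = -(1/4)t^2 + 1
L_2(t) = (t + 2)t / [8] = (1/8)t^2 + (1/4)t
g(t) = (-3)·L_0 + (-4)·L_1 + (-4)·L_2
Only the coefficient of t is needed; take it from each L_i and combine:
(-3)·(-1/4) + (-4)·(0) + (-4)·(1/4) = -1/4

-1/4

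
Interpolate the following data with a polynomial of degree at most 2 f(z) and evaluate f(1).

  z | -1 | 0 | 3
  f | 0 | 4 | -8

L_0(1) = (1)·(-2)/[(-1)·(-4)] = -1/2
L_1(1) = (2)·(-2)/[(1)·(-3)] = 4/3
L_2(1) = (2)·(1)/[(4)·(3)] = 1/6
Sum: 0 + 4·(4/3) + (-8)·(1/6) = 4

4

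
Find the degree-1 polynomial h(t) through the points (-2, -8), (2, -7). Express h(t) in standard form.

Build the Lagrange basis polynomials:
L_0(t) = (t - 2) / [-4] = -(1/4)t + 1/2
L_1(t) = (t + 2) / [4] = (1/4)t + 1/2
h(t) = (-8)·L_0 + (-7)·L_1
  (-8)·L_0(t) = 2t - 4
  (-7)·L_1(t) = -(7/4)t - 7/2
Adding term by term: (1/4)t - 15/2

h(t) = (1/4)t - 15/2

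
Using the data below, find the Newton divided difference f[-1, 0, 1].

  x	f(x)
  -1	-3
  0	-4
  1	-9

-2

f[-1,0] = (-4 - (-3)) / (0 - (-1)) = -1
f[0,1] = (-9 - (-4)) / (1 - 0) = -5
f[-1,0,1] = (-5 - (-1)) / (1 - (-1)) = -2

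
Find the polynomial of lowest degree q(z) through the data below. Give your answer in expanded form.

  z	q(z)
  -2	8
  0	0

q(z) = -4z

L_0(z) = z / [-2] = -(1/2)z
L_1(z) = (z + 2) / [2] = (1/2)z + 1
q(z) = 8·L_0 + 0·L_1
  8·L_0(z) = -4z
  0·L_1(z) = 0
Adding term by term: -4z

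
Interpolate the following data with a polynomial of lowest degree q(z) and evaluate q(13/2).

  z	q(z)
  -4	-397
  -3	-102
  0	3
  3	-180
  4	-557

-15133/4

Evaluate each Lagrange basis at z = 13/2:
L_0(13/2) = (19/2)·(13/2)·(7/2)·(5/2)/[(-1)·(-4)·(-7)·(-8)] = 1235/512
L_1(13/2) = (21/2)·(13/2)·(7/2)·(5/2)/[(1)·(-3)·(-6)·(-7)] = -455/96
L_2(13/2) = (21/2)·(19/2)·(7/2)·(5/2)/[(4)·(3)·(-3)·(-4)] = 4655/768
L_3(13/2) = (21/2)·(19/2)·(13/2)·(5/2)/[(7)·(6)·(3)·(-1)] = -1235/96
L_4(13/2) = (21/2)·(19/2)·(13/2)·(7/2)/[(8)·(7)·(4)·(1)] = 5187/512
Sum: (-397)·(1235/512) + (-102)·(-455/96) + 3·(4655/768) + (-180)·(-1235/96) + (-557)·(5187/512) = -15133/4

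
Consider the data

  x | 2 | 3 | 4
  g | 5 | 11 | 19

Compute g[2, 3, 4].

1

g[2,3] = (11 - 5) / (3 - 2) = 6
g[3,4] = (19 - 11) / (4 - 3) = 8
g[2,3,4] = (8 - 6) / (4 - 2) = 1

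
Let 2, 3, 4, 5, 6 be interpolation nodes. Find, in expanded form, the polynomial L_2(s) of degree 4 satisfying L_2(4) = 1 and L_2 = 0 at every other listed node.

L_2(s) = (1/4)s^4 - 4s^3 + (91/4)s^2 - 54s + 45

L_2(s) = (s - 2)(s - 3)(s - 5)(s - 6) / [(2)·(1)·(-1)·(-2)]
       = (s^4 - 16s^3 + 91s^2 - 216s + 180) / (4)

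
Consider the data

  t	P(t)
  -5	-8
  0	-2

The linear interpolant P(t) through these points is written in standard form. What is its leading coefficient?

The leading coefficient equals the top divided difference P[-5,0].
P[-5,0] = (-2 - (-8)) / (0 - (-5)) = 6/5

6/5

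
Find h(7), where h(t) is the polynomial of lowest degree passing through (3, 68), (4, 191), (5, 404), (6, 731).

1196

L_0(7) = (3)·(2)·(1)/[(-1)·(-2)·(-3)] = -1
L_1(7) = (4)·(2)·(1)/[(1)·(-1)·(-2)] = 4
L_2(7) = (4)·(3)·(1)/[(2)·(1)·(-1)] = -6
L_3(7) = (4)·(3)·(2)/[(3)·(2)·(1)] = 4
Sum: 68·(-1) + 191·(4) + 404·(-6) + 731·(4) = 1196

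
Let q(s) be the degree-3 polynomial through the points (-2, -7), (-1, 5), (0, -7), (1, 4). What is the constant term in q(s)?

-7

Build the Lagrange basis polynomials:
L_0(s) = (s + 1)s(s - 1) / [-6] = -(1/6)s^3 + (1/6)s
L_1(s) = (s + 2)s(s - 1) / [2] = (1/2)s^3 + (1/2)s^2 - s
L_2(s) = (s + 2)(s + 1)(s - 1) / [-2] = -(1/2)s^3 - s^2 + (1/2)s + 1
L_3(s) = (s + 2)(s + 1)s / [6] = (1/6)s^3 + (1/2)s^2 + (1/3)s
q(s) = (-7)·L_0 + 5·L_1 + (-7)·L_2 + 4·L_3
Only the constant term is needed; take it from each L_i and combine:
(-7)·(0) + 5·(0) + (-7)·(1) + 4·(0) = -7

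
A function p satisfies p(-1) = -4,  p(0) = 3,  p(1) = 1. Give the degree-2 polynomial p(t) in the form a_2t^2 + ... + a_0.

p(t) = -(9/2)t^2 + (5/2)t + 3

Build the Lagrange basis polynomials:
L_0(t) = t(t - 1) / [2] = (1/2)t^2 - (1/2)t
L_1(t) = (t + 1)(t - 1) / [-1] = -t^2 + 1
L_2(t) = (t + 1)t / [2] = (1/2)t^2 + (1/2)t
p(t) = (-4)·L_0 + 3·L_1 + 1·L_2
  (-4)·L_0(t) = -2t^2 + 2t
  3·L_1(t) = -3t^2 + 3
  1·L_2(t) = (1/2)t^2 + (1/2)t
Adding term by term: -(9/2)t^2 + (5/2)t + 3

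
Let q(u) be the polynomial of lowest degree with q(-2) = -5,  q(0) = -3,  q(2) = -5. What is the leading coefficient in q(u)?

-1/2

The leading coefficient equals the top divided difference q[-2,0,2].
q[-2,0] = (-3 - (-5)) / (0 - (-2)) = 1
q[0,2] = (-5 - (-3)) / (2 - 0) = -1
q[-2,0,2] = (-1 - 1) / (2 - (-2)) = -1/2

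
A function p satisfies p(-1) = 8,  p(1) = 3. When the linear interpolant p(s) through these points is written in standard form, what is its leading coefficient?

-5/2

The leading coefficient equals the top divided difference p[-1,1].
p[-1,1] = (3 - 8) / (1 - (-1)) = -5/2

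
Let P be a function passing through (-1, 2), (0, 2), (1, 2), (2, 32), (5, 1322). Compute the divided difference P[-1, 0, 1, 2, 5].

2

P[-1,0] = (2 - 2) / (0 - (-1)) = 0
P[0,1] = (2 - 2) / (1 - 0) = 0
P[1,2] = (32 - 2) / (2 - 1) = 30
P[2,5] = (1322 - 32) / (5 - 2) = 430
P[-1,0,1] = (0 - 0) / (1 - (-1)) = 0
P[0,1,2] = (30 - 0) / (2 - 0) = 15
P[1,2,5] = (430 - 30) / (5 - 1) = 100
P[-1,0,1,2] = (15 - 0) / (2 - (-1)) = 5
P[0,1,2,5] = (100 - 15) / (5 - 0) = 17
P[-1,0,1,2,5] = (17 - 5) / (5 - (-1)) = 2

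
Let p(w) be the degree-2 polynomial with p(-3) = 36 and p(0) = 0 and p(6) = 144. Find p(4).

Evaluate each Lagrange basis at w = 4:
L_0(4) = (4)·(-2)/[(-3)·(-9)] = -8/27
L_1(4) = (7)·(-2)/[(3)·(-6)] = 7/9
L_2(4) = (7)·(4)/[(9)·(6)] = 14/27
Sum: 36·(-8/27) + 0 + 144·(14/27) = 64

64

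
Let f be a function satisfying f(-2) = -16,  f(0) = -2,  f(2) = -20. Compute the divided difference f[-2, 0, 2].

-4

f[-2,0] = (-2 - (-16)) / (0 - (-2)) = 7
f[0,2] = (-20 - (-2)) / (2 - 0) = -9
f[-2,0,2] = (-9 - 7) / (2 - (-2)) = -4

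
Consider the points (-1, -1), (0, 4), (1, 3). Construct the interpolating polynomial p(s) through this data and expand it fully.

p(s) = -3s^2 + 2s + 4

Build the Lagrange basis polynomials:
L_0(s) = s(s - 1) / [2] = (1/2)s^2 - (1/2)s
L_1(s) = (s + 1)(s - 1) / [-1] = -s^2 + 1
L_2(s) = (s + 1)s / [2] = (1/2)s^2 + (1/2)s
p(s) = (-1)·L_0 + 4·L_1 + 3·L_2
  (-1)·L_0(s) = -(1/2)s^2 + (1/2)s
  4·L_1(s) = -4s^2 + 4
  3·L_2(s) = (3/2)s^2 + (3/2)s
Adding term by term: -3s^2 + 2s + 4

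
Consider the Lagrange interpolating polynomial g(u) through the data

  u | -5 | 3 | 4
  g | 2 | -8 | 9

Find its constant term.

-104/3

Build the Lagrange basis polynomials:
L_0(u) = (u - 3)(u - 4) / [72] = (1/72)u^2 - (7/72)u + 1/6
L_1(u) = (u + 5)(u - 4) / [-8] = -(1/8)u^2 - (1/8)u + 5/2
L_2(u) = (u + 5)(u - 3) / [9] = (1/9)u^2 + (2/9)u - 5/3
g(u) = 2·L_0 + (-8)·L_1 + 9·L_2
Only the constant term is needed; take it from each L_i and combine:
2·(1/6) + (-8)·(5/2) + 9·(-5/3) = -104/3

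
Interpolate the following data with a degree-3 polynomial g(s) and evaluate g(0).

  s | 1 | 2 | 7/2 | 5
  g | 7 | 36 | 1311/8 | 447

2

Evaluate each Lagrange basis at s = 0:
L_0(0) = (-2)·(-7/2)·(-5)/[(-1)·(-5/2)·(-4)] = 7/2
L_1(0) = (-1)·(-7/2)·(-5)/[(1)·(-3/2)·(-3)] = -35/9
L_2(0) = (-1)·(-2)·(-5)/[(5/2)·(3/2)·(-3/2)] = 16/9
L_3(0) = (-1)·(-2)·(-7/2)/[(4)·(3)·(3/2)] = -7/18
Sum: 7·(7/2) + 36·(-35/9) + 1311/8·(16/9) + 447·(-7/18) = 2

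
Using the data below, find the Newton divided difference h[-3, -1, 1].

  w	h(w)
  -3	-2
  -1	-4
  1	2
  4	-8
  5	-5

1

h[-3,-1] = (-4 - (-2)) / (-1 - (-3)) = -1
h[-1,1] = (2 - (-4)) / (1 - (-1)) = 3
h[-3,-1,1] = (3 - (-1)) / (1 - (-3)) = 1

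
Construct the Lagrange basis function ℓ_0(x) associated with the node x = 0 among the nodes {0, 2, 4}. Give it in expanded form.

ℓ_0(x) = (1/8)x^2 - (3/4)x + 1

ℓ_0(x) = (x - 2)(x - 4) / [(-2)·(-4)]
       = (x^2 - 6x + 8) / (8)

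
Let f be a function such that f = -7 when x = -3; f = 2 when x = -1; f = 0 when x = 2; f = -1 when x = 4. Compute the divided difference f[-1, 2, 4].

1/30

f[-1,2] = (0 - 2) / (2 - (-1)) = -2/3
f[2,4] = (-1 - 0) / (4 - 2) = -1/2
f[-1,2,4] = (-1/2 - (-2/3)) / (4 - (-1)) = 1/30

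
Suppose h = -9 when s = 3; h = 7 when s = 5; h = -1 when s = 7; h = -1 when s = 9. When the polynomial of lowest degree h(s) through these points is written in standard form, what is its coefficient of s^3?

2/3

The leading coefficient equals the top divided difference h[3,5,7,9].
h[3,5] = (7 - (-9)) / (5 - 3) = 8
h[5,7] = (-1 - 7) / (7 - 5) = -4
h[7,9] = (-1 - (-1)) / (9 - 7) = 0
h[3,5,7] = (-4 - 8) / (7 - 3) = -3
h[5,7,9] = (0 - (-4)) / (9 - 5) = 1
h[3,5,7,9] = (1 - (-3)) / (9 - 3) = 2/3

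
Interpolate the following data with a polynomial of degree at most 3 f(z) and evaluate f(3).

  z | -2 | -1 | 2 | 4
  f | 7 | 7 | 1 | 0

-1/3

Using Newton's divided-difference form:
f[-2,-1] = (7 - 7) / (-1 - (-2)) = 0
f[-1,2] = (1 - 7) / (2 - (-1)) = -2
f[2,4] = (0 - 1) / (4 - 2) = -1/2
f[-2,-1,2] = (-2 - 0) / (2 - (-2)) = -1/2
f[-1,2,4] = (-1/2 - (-2)) / (4 - (-1)) = 3/10
f[-2,-1,2,4] = (3/10 - (-1/2)) / (4 - (-2)) = 2/15
f(3) = 7 + 0·(5) + (-1/2)·(5)·(4) + (2/15)·(5)·(4)·(1) = -1/3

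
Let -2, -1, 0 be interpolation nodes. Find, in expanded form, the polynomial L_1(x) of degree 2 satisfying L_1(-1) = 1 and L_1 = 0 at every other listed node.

L_1(x) = -x^2 - 2x

L_1(x) = (x + 2)x / [(1)·(-1)]
       = (x^2 + 2x) / (-1)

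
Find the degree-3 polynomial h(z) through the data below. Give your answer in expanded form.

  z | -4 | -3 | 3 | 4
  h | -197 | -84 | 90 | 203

L_0(z) = (z + 3)(z - 3)(z - 4) / [-56] = -(1/56)z^3 + (1/14)z^2 + (9/56)z - 9/14
L_1(z) = (z + 4)(z - 3)(z - 4) / [42] = (1/42)z^3 - (1/14)z^2 - (8/21)z + 8/7
L_2(z) = (z + 4)(z + 3)(z - 4) / [-42] = -(1/42)z^3 - (1/14)z^2 + (8/21)z + 8/7
L_3(z) = (z + 4)(z + 3)(z - 3) / [56] = (1/56)z^3 + (1/14)z^2 - (9/56)z - 9/14
h(z) = (-197)·L_0 + (-84)·L_1 + 90·L_2 + 203·L_3
  (-197)·L_0(z) = (197/56)z^3 - (197/14)z^2 - (1773/56)z + 1773/14
  (-84)·L_1(z) = -2z^3 + 6z^2 + 32z - 96
  90·L_2(z) = -(15/7)z^3 - (45/7)z^2 + (240/7)z + 720/7
  203·L_3(z) = (29/8)z^3 + (29/2)z^2 - (261/8)z - 261/2
Adding term by term: 3z^3 + 2z + 3

h(z) = 3z^3 + 2z + 3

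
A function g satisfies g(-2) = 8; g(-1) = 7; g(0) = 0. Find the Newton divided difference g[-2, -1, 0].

g[-2,-1] = (7 - 8) / (-1 - (-2)) = -1
g[-1,0] = (0 - 7) / (0 - (-1)) = -7
g[-2,-1,0] = (-7 - (-1)) / (0 - (-2)) = -3

-3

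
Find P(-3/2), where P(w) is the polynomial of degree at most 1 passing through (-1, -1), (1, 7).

L_0(-3/2) = (-5/2)/[(-2)] = 5/4
L_1(-3/2) = (-1/2)/[(2)] = -1/4
Sum: (-1)·(5/4) + 7·(-1/4) = -3

-3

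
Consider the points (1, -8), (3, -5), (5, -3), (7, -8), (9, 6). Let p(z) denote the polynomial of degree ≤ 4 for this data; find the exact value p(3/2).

-139/16

Evaluate each Lagrange basis at z = 3/2:
L_0(3/2) = (-3/2)·(-7/2)·(-11/2)·(-15/2)/[(-2)·(-4)·(-6)·(-8)] = 1155/2048
L_1(3/2) = (1/2)·(-7/2)·(-11/2)·(-15/2)/[(2)·(-2)·(-4)·(-6)] = 385/512
L_2(3/2) = (1/2)·(-3/2)·(-11/2)·(-15/2)/[(4)·(2)·(-2)·(-4)] = -495/1024
L_3(3/2) = (1/2)·(-3/2)·(-7/2)·(-15/2)/[(6)·(4)·(2)·(-2)] = 105/512
L_4(3/2) = (1/2)·(-3/2)·(-7/2)·(-11/2)/[(8)·(6)·(4)·(2)] = -77/2048
Sum: (-8)·(1155/2048) + (-5)·(385/512) + (-3)·(-495/1024) + (-8)·(105/512) + 6·(-77/2048) = -139/16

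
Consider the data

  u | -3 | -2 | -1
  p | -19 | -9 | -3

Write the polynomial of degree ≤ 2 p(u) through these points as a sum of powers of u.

p(u) = -2u^2 - 1

Build the Lagrange basis polynomials:
L_0(u) = (u + 2)(u + 1) / [2] = (1/2)u^2 + (3/2)u + 1
L_1(u) = (u + 3)(u + 1) / [-1] = -u^2 - 4u - 3
L_2(u) = (u + 3)(u + 2) / [2] = (1/2)u^2 + (5/2)u + 3
p(u) = (-19)·L_0 + (-9)·L_1 + (-3)·L_2
  (-19)·L_0(u) = -(19/2)u^2 - (57/2)u - 19
  (-9)·L_1(u) = 9u^2 + 36u + 27
  (-3)·L_2(u) = -(3/2)u^2 - (15/2)u - 9
Adding term by term: -2u^2 - 1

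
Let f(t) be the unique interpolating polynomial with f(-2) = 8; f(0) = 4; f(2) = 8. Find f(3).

13

L_0(3) = (3)·(1)/[(-2)·(-4)] = 3/8
L_1(3) = (5)·(1)/[(2)·(-2)] = -5/4
L_2(3) = (5)·(3)/[(4)·(2)] = 15/8
Sum: 8·(3/8) + 4·(-5/4) + 8·(15/8) = 13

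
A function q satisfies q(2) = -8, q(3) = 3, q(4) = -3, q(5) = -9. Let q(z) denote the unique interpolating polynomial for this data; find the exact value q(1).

L_0(1) = (-2)·(-3)·(-4)/[(-1)·(-2)·(-3)] = 4
L_1(1) = (-1)·(-3)·(-4)/[(1)·(-1)·(-2)] = -6
L_2(1) = (-1)·(-2)·(-4)/[(2)·(1)·(-1)] = 4
L_3(1) = (-1)·(-2)·(-3)/[(3)·(2)·(1)] = -1
Sum: (-8)·(4) + 3·(-6) + (-3)·(4) + (-9)·(-1) = -53

-53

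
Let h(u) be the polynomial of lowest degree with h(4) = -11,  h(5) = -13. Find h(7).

Evaluate each Lagrange basis at u = 7:
L_0(7) = (2)/[(-1)] = -2
L_1(7) = (3)/[(1)] = 3
Sum: (-11)·(-2) + (-13)·(3) = -17

-17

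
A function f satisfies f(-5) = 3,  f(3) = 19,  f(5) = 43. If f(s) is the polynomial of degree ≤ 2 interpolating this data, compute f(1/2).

Using Newton's divided-difference form:
f[-5,3] = (19 - 3) / (3 - (-5)) = 2
f[3,5] = (43 - 19) / (5 - 3) = 12
f[-5,3,5] = (12 - 2) / (5 - (-5)) = 1
f(1/2) = 3 + 2·(11/2) + 1·(11/2)·(-5/2) = 1/4

1/4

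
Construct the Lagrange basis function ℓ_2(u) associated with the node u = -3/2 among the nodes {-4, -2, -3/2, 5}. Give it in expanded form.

ℓ_2(u) = -(8/65)u^3 - (8/65)u^2 + (176/65)u + 64/13

ℓ_2(u) = (u + 4)(u + 2)(u - 5) / [(5/2)·(1/2)·(-13/2)]
       = (u^3 + u^2 - 22u - 40) / (-65/8)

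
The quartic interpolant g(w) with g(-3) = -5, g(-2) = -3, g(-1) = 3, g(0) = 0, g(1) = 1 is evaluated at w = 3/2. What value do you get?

L_0(3/2) = (7/2)·(5/2)·(3/2)·(1/2)/[(-1)·(-2)·(-3)·(-4)] = 35/128
L_1(3/2) = (9/2)·(5/2)·(3/2)·(1/2)/[(1)·(-1)·(-2)·(-3)] = -45/32
L_2(3/2) = (9/2)·(7/2)·(3/2)·(1/2)/[(2)·(1)·(-1)·(-2)] = 189/64
L_3(3/2) = (9/2)·(7/2)·(5/2)·(1/2)/[(3)·(2)·(1)·(-1)] = -105/32
L_4(3/2) = (9/2)·(7/2)·(5/2)·(3/2)/[(4)·(3)·(2)·(1)] = 315/128
Sum: (-5)·(35/128) + (-3)·(-45/32) + 3·(189/64) + 0 + 1·(315/128) = 907/64

907/64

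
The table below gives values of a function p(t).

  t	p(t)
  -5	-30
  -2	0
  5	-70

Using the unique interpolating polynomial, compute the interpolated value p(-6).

L_0(-6) = (-4)·(-11)/[(-3)·(-10)] = 22/15
L_1(-6) = (-1)·(-11)/[(3)·(-7)] = -11/21
L_2(-6) = (-1)·(-4)/[(10)·(7)] = 2/35
Sum: (-30)·(22/15) + 0 + (-70)·(2/35) = -48

-48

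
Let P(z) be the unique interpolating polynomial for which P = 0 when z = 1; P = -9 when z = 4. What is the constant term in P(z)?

3

Build the Lagrange basis polynomials:
L_0(z) = (z - 4) / [-3] = -(1/3)z + 4/3
L_1(z) = (z - 1) / [3] = (1/3)z - 1/3
P(z) = 0·L_0 + (-9)·L_1
Only the constant term is needed; take it from each L_i and combine:
0·(4/3) + (-9)·(-1/3) = 3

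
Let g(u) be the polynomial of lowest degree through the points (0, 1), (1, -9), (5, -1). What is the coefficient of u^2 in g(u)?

Build the Lagrange basis polynomials:
L_0(u) = (u - 1)(u - 5) / [5] = (1/5)u^2 - (6/5)u + 1
L_1(u) = u(u - 5) / [-4] = -(1/4)u^2 + (5/4)u
L_2(u) = u(u - 1) / [20] = (1/20)u^2 - (1/20)u
g(u) = 1·L_0 + (-9)·L_1 + (-1)·L_2
Only the coefficient of u^2 is needed; take it from each L_i and combine:
1·(1/5) + (-9)·(-1/4) + (-1)·(1/20) = 12/5

12/5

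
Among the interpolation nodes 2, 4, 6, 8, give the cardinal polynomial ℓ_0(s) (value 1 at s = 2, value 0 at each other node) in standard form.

ℓ_0(s) = -(1/48)s^3 + (3/8)s^2 - (13/6)s + 4

ℓ_0(s) = (s - 4)(s - 6)(s - 8) / [(-2)·(-4)·(-6)]
       = (s^3 - 18s^2 + 104s - 192) / (-48)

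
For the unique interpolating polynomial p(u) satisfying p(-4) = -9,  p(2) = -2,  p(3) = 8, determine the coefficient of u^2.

Build the Lagrange basis polynomials:
L_0(u) = (u - 2)(u - 3) / [42] = (1/42)u^2 - (5/42)u + 1/7
L_1(u) = (u + 4)(u - 3) / [-6] = -(1/6)u^2 - (1/6)u + 2
L_2(u) = (u + 4)(u - 2) / [7] = (1/7)u^2 + (2/7)u - 8/7
p(u) = (-9)·L_0 + (-2)·L_1 + 8·L_2
Only the coefficient of u^2 is needed; take it from each L_i and combine:
(-9)·(1/42) + (-2)·(-1/6) + 8·(1/7) = 53/42

53/42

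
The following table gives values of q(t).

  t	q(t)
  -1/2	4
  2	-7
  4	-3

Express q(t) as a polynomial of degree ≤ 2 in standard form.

q(t) = (64/45)t^2 - (98/15)t + 17/45

Build the Lagrange basis polynomials:
L_0(t) = (t - 2)(t - 4) / [45/4] = (4/45)t^2 - (8/15)t + 32/45
L_1(t) = (t + 1/2)(t - 4) / [-5] = -(1/5)t^2 + (7/10)t + 2/5
L_2(t) = (t + 1/2)(t - 2) / [9] = (1/9)t^2 - (1/6)t - 1/9
q(t) = 4·L_0 + (-7)·L_1 + (-3)·L_2
  4·L_0(t) = (16/45)t^2 - (32/15)t + 128/45
  (-7)·L_1(t) = (7/5)t^2 - (49/10)t - 14/5
  (-3)·L_2(t) = -(1/3)t^2 + (1/2)t + 1/3
Adding term by term: (64/45)t^2 - (98/15)t + 17/45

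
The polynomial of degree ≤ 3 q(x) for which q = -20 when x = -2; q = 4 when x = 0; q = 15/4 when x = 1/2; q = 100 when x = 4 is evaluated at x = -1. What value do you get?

0

Evaluate each Lagrange basis at x = -1:
L_0(-1) = (-1)·(-3/2)·(-5)/[(-2)·(-5/2)·(-6)] = 1/4
L_1(-1) = (1)·(-3/2)·(-5)/[(2)·(-1/2)·(-4)] = 15/8
L_2(-1) = (1)·(-1)·(-5)/[(5/2)·(1/2)·(-7/2)] = -8/7
L_3(-1) = (1)·(-1)·(-3/2)/[(6)·(4)·(7/2)] = 1/56
Sum: (-20)·(1/4) + 4·(15/8) + 15/4·(-8/7) + 100·(1/56) = 0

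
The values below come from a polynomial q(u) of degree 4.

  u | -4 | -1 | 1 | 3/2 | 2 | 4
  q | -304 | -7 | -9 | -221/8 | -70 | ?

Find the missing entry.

-792

The 5 known values determine q uniquely (degree ≤ 4).
L_0(4) = (5)·(3)·(5/2)·(2)/[(-3)·(-5)·(-11/2)·(-6)] = 5/33
L_1(4) = (8)·(3)·(5/2)·(2)/[(3)·(-2)·(-5/2)·(-3)] = -8/3
L_2(4) = (8)·(5)·(5/2)·(2)/[(5)·(2)·(-1/2)·(-1)] = 40
L_3(4) = (8)·(5)·(3)·(2)/[(11/2)·(5/2)·(1/2)·(-1/2)] = -768/11
L_4(4) = (8)·(5)·(3)·(5/2)/[(6)·(3)·(1)·(1/2)] = 100/3
Sum: (-304)·(5/33) + (-7)·(-8/3) + (-9)·(40) + (-221/8)·(-768/11) + (-70)·(100/3) = -792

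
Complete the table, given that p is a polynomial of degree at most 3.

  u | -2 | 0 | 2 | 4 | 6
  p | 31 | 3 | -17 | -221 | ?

-801

The 4 known values determine p uniquely (degree ≤ 3).
L_0(6) = (6)·(4)·(2)/[(-2)·(-4)·(-6)] = -1
L_1(6) = (8)·(4)·(2)/[(2)·(-2)·(-4)] = 4
L_2(6) = (8)·(6)·(2)/[(4)·(2)·(-2)] = -6
L_3(6) = (8)·(6)·(4)/[(6)·(4)·(2)] = 4
Sum: 31·(-1) + 3·(4) + (-17)·(-6) + (-221)·(4) = -801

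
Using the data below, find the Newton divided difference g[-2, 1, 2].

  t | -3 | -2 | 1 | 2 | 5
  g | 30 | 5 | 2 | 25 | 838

g[-2,1] = (2 - 5) / (1 - (-2)) = -1
g[1,2] = (25 - 2) / (2 - 1) = 23
g[-2,1,2] = (23 - (-1)) / (2 - (-2)) = 6

6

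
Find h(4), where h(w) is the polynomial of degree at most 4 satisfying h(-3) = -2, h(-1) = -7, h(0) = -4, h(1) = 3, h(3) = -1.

Using Newton's divided-difference form:
h[-3,-1] = (-7 - (-2)) / (-1 - (-3)) = -5/2
h[-1,0] = (-4 - (-7)) / (0 - (-1)) = 3
h[0,1] = (3 - (-4)) / (1 - 0) = 7
h[1,3] = (-1 - 3) / (3 - 1) = -2
h[-3,-1,0] = (3 - (-5/2)) / (0 - (-3)) = 11/6
h[-1,0,1] = (7 - 3) / (1 - (-1)) = 2
h[0,1,3] = (-2 - 7) / (3 - 0) = -3
h[-3,-1,0,1] = (2 - 11/6) / (1 - (-3)) = 1/24
h[-1,0,1,3] = (-3 - 2) / (3 - (-1)) = -5/4
h[-3,-1,0,1,3] = (-5/4 - 1/24) / (3 - (-3)) = -31/144
h(4) = -2 + (-5/2)·(7) + (11/6)·(7)·(5) + (1/24)·(7)·(5)·(4) + (-31/144)·(7)·(5)·(4)·(3) = -479/12

-479/12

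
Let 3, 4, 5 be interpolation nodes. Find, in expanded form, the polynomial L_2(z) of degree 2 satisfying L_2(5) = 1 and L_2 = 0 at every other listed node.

L_2(z) = (z - 3)(z - 4) / [(2)·(1)]
       = (z^2 - 7z + 12) / (2)

L_2(z) = (1/2)z^2 - (7/2)z + 6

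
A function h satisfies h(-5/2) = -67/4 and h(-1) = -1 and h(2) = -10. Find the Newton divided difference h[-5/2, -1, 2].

-3

h[-5/2,-1] = (-1 - (-67/4)) / (-1 - (-5/2)) = 21/2
h[-1,2] = (-10 - (-1)) / (2 - (-1)) = -3
h[-5/2,-1,2] = (-3 - 21/2) / (2 - (-5/2)) = -3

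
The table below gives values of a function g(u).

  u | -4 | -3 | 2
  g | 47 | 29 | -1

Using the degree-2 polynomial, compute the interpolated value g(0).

L_0(0) = (3)·(-2)/[(-1)·(-6)] = -1
L_1(0) = (4)·(-2)/[(1)·(-5)] = 8/5
L_2(0) = (4)·(3)/[(6)·(5)] = 2/5
Sum: 47·(-1) + 29·(8/5) + (-1)·(2/5) = -1

-1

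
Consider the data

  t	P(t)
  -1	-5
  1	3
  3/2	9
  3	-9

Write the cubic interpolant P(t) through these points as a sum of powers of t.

Newton's divided differences:
P[-1,1] = (3 - (-5)) / (1 - (-1)) = 4
P[1,3/2] = (9 - 3) / (3/2 - 1) = 12
P[3/2,3] = (-9 - 9) / (3 - 3/2) = -12
P[-1,1,3/2] = (12 - 4) / (3/2 - (-1)) = 16/5
P[1,3/2,3] = (-12 - 12) / (3 - 1) = -12
P[-1,1,3/2,3] = (-12 - 16/5) / (3 - (-1)) = -19/5
P(t) = -5 + 4·(t + 1) + (16/5)·(t + 1)(t - 1) + (-19/5)·(t + 1)(t - 1)(t - 3/2)
Expanding: P(t) = -(19/5)t^3 + (89/10)t^2 + (39/5)t - 99/10

P(t) = -(19/5)t^3 + (89/10)t^2 + (39/5)t - 99/10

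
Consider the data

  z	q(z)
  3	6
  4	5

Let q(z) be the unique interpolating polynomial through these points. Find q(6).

L_0(6) = (2)/[(-1)] = -2
L_1(6) = (3)/[(1)] = 3
Sum: 6·(-2) + 5·(3) = 3

3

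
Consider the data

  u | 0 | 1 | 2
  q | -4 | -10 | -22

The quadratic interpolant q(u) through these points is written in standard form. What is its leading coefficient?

The leading coefficient equals the top divided difference q[0,1,2].
q[0,1] = (-10 - (-4)) / (1 - 0) = -6
q[1,2] = (-22 - (-10)) / (2 - 1) = -12
q[0,1,2] = (-12 - (-6)) / (2 - 0) = -3

-3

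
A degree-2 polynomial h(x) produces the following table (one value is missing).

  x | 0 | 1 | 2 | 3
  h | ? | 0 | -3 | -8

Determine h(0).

1

The 3 known values determine h uniquely (degree ≤ 2).
Evaluate each Lagrange basis at x = 0:
L_0(0) = (-2)·(-3)/[(-1)·(-2)] = 3
L_1(0) = (-1)·(-3)/[(1)·(-1)] = -3
L_2(0) = (-1)·(-2)/[(2)·(1)] = 1
Sum: 0 + (-3)·(-3) + (-8)·(1) = 1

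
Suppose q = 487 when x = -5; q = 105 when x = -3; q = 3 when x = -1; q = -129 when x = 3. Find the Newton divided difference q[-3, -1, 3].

3

q[-3,-1] = (3 - 105) / (-1 - (-3)) = -51
q[-1,3] = (-129 - 3) / (3 - (-1)) = -33
q[-3,-1,3] = (-33 - (-51)) / (3 - (-3)) = 3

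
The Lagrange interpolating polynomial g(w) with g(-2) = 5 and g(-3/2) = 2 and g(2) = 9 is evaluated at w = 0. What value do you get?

-1

Evaluate each Lagrange basis at w = 0:
L_0(0) = (3/2)·(-2)/[(-1/2)·(-4)] = -3/2
L_1(0) = (2)·(-2)/[(1/2)·(-7/2)] = 16/7
L_2(0) = (2)·(3/2)/[(4)·(7/2)] = 3/14
Sum: 5·(-3/2) + 2·(16/7) + 9·(3/14) = -1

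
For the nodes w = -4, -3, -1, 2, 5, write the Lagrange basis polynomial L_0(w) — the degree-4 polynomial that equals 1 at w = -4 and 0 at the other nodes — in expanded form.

L_0(w) = (w + 3)(w + 1)(w - 2)(w - 5) / [(-1)·(-3)·(-6)·(-9)]
       = (w^4 - 3w^3 - 15w^2 + 19w + 30) / (162)

L_0(w) = (1/162)w^4 - (1/54)w^3 - (5/54)w^2 + (19/162)w + 5/27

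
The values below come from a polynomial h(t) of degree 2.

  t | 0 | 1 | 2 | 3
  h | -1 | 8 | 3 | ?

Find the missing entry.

-16

The 3 known values determine h uniquely (degree ≤ 2).
Evaluate each Lagrange basis at t = 3:
L_0(3) = (2)·(1)/[(-1)·(-2)] = 1
L_1(3) = (3)·(1)/[(1)·(-1)] = -3
L_2(3) = (3)·(2)/[(2)·(1)] = 3
Sum: (-1)·(1) + 8·(-3) + 3·(3) = -16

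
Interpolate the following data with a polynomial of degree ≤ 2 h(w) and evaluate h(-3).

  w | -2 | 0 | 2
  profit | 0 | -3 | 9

57/8

Using Newton's divided-difference form:
h[-2,0] = (-3 - 0) / (0 - (-2)) = -3/2
h[0,2] = (9 - (-3)) / (2 - 0) = 6
h[-2,0,2] = (6 - (-3/2)) / (2 - (-2)) = 15/8
h(-3) = 0 + (-3/2)·(-1) + (15/8)·(-1)·(-3) = 57/8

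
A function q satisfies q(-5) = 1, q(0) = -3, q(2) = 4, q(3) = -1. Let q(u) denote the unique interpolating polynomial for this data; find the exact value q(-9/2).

L_0(-9/2) = (-9/2)·(-13/2)·(-15/2)/[(-5)·(-7)·(-8)] = 351/448
L_1(-9/2) = (1/2)·(-13/2)·(-15/2)/[(5)·(-2)·(-3)] = 13/16
L_2(-9/2) = (1/2)·(-9/2)·(-15/2)/[(7)·(2)·(-1)] = -135/112
L_3(-9/2) = (1/2)·(-9/2)·(-13/2)/[(8)·(3)·(1)] = 39/64
Sum: 1·(351/448) + (-3)·(13/16) + 4·(-135/112) + (-1)·(39/64) = -1587/224

-1587/224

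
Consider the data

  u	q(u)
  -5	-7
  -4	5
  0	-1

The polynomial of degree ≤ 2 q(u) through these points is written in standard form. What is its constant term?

L_0(u) = (u + 4)u / [5] = (1/5)u^2 + (4/5)u
L_1(u) = (u + 5)u / [-4] = -(1/4)u^2 - (5/4)u
L_2(u) = (u + 5)(u + 4) / [20] = (1/20)u^2 + (9/20)u + 1
q(u) = (-7)·L_0 + 5·L_1 + (-1)·L_2
Only the constant term is needed; take it from each L_i and combine:
(-7)·(0) + 5·(0) + (-1)·(1) = -1

-1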